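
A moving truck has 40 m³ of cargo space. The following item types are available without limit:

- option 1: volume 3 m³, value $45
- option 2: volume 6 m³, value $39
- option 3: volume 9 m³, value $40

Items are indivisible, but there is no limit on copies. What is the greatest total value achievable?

Best value-per-unit is option 1 at 45/3, and filling with it alone uses volume 13×3=39. No mix of the others beats 13×45 = 585.

$585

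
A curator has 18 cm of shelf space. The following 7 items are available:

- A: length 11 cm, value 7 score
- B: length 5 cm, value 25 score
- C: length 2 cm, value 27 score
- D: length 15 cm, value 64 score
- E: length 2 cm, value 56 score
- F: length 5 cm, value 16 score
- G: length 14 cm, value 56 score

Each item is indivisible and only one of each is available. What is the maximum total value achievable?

Check high-value combinations within 18 cm:
- C+E+G: length 2+2+14=18, value 27+56+56=139
- B+C+E+F: length 5+2+2+5=14, value 25+27+56+16=124
- D+E: length 15+2=17, value 64+56=120
- E+G: length 2+14=16, value 56+56=112
Best: 139 score.

139 score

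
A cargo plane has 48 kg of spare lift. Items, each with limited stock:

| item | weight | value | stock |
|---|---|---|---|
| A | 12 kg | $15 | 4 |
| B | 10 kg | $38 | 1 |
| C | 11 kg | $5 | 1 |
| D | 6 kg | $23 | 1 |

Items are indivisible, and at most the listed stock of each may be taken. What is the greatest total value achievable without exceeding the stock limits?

$91

Top feasible selections:
- 2×A + 1×B + 1×D: weight 40, value 91
- 3×A + 1×B: weight 46, value 83
- 1×A + 1×B + 1×C + 1×D: weight 39, value 81
Best: $91.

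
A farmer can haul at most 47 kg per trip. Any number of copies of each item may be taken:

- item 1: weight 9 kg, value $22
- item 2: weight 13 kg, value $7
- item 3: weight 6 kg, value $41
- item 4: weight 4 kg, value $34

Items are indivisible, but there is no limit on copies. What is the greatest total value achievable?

Best value-per-unit is item 4 at 34/4; filling with it alone gives 11×34 = 374.
Optimal mix: 1×item 3 + 10×item 4 → weight 46, value 381.

$381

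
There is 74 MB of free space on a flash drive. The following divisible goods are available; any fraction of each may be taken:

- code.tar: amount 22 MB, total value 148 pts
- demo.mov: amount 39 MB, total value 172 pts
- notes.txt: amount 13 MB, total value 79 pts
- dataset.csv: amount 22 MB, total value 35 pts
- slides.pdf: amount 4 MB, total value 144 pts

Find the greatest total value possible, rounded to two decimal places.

525.36

Take in order of value per unit:
- slides.pdf (144/4 per unit): all 4 → value 144, running total 144.00
- code.tar (148/22 per unit): all 22 → value 148, running total 292.00
- notes.txt (79/13 per unit): all 13 → value 79, running total 371.00
- demo.mov (172/39 per unit): 35 of 39 → value 35×172/39 = 154.3590, running total 525.36
Total 525.36.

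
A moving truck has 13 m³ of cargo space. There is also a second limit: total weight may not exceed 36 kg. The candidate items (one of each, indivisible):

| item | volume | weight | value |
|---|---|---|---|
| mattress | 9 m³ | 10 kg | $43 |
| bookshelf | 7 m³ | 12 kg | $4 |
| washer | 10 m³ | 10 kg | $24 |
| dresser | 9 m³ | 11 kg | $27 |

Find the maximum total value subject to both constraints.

Feasible sets respecting both limits:
- mattress: volume 9, weight 10, value 43
- dresser: volume 9, weight 11, value 27
- washer: volume 10, weight 10, value 24
- bookshelf: volume 7, weight 12, value 4
Best: $43.

$43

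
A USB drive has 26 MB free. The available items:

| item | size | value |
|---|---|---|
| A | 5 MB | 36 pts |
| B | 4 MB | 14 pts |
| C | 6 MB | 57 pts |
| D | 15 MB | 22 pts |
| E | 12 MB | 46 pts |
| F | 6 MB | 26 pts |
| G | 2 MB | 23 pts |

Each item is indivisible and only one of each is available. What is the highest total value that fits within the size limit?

Check high-value combinations within 26 MB:
- A+C+E+G: size 5+6+12+2=25, value 36+57+46+23=162
- A+B+C+F+G: size 5+4+6+6+2=23, value 36+14+57+26+23=156
- C+E+F+G: size 6+12+6+2=26, value 57+46+26+23=152
- A+C+F+G: size 5+6+6+2=19, value 36+57+26+23=142
Best: 162 pts.

162 pts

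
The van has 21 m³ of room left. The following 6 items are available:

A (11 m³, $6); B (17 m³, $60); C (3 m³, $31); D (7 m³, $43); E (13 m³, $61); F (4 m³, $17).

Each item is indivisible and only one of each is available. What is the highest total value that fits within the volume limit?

Check high-value combinations within 21 m³:
- C+E+F: volume 3+13+4=20, value 31+61+17=109
- D+E: volume 7+13=20, value 43+61=104
- C+E: volume 3+13=16, value 31+61=92
- C+D+F: volume 3+7+4=14, value 31+43+17=91
Best: $109.

$109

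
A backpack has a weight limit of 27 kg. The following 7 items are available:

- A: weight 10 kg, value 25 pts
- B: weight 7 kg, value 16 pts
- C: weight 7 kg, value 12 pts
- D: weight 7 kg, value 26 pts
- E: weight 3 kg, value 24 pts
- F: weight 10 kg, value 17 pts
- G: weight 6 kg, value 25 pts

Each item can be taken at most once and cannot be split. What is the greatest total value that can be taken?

100 pts

Check high-value combinations within 27 kg:
- A+D+E+G: weight 10+7+3+6=26, value 25+26+24+25=100
- D+E+F+G: weight 7+3+10+6=26, value 26+24+17+25=92
- B+D+E+G: weight 7+7+3+6=23, value 16+26+24+25=91
- A+B+D+E: weight 10+7+7+3=27, value 25+16+26+24=91
Best: 100 pts.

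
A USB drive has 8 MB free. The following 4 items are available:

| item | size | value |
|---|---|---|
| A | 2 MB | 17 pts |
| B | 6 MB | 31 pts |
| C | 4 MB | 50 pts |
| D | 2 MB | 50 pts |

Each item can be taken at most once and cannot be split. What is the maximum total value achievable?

117 pts

This is a 0/1 knapsack; check combinations near the capacity.
- A+C+D: size 2+4+2=8, value 17+50+50=117
- C+D: size 4+2=6, value 50+50=100
- B+D: size 6+2=8, value 31+50=81
Best: 117 pts.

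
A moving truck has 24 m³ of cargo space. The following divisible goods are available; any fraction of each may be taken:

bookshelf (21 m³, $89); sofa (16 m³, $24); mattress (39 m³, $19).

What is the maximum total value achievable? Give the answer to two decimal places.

93.50

Take in order of value per unit:
- bookshelf (89/21 per unit): all 21 → value 89, running total 89.00
- sofa (24/16 per unit): 3 of 16 → value 3×24/16 = 4.5000, running total 93.50
Total 93.50.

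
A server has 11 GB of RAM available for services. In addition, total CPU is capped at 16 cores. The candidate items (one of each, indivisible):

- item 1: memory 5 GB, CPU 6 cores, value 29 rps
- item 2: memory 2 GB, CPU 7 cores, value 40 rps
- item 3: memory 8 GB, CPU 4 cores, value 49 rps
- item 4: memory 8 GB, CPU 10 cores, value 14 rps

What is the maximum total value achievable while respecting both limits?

Feasible sets respecting both limits:
- item 2+item 3: memory 10, CPU 11, value 89
- item 1+item 2: memory 7, CPU 13, value 69
- item 3: memory 8, CPU 4, value 49
Best: 89 rps.

89 rps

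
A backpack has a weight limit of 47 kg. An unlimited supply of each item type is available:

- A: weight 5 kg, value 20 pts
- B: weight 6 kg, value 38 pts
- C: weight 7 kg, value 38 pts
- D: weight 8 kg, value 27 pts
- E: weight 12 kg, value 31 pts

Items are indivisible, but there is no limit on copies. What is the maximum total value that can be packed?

286 pts

Best value-per-unit is B at 38/6; filling with it alone gives 7×38 = 266.
Optimal mix: 1×A + 7×B → weight 47, value 286.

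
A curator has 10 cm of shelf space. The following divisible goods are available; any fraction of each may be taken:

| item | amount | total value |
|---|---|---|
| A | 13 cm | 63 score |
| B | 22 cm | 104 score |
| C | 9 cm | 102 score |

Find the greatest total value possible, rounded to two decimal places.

Take in order of value per unit:
- C (102/9 per unit): all 9 → value 102, running total 102.00
- A (63/13 per unit): 1 of 13 → value 1×63/13 = 4.8462, running total 106.85
Total 106.85.

106.85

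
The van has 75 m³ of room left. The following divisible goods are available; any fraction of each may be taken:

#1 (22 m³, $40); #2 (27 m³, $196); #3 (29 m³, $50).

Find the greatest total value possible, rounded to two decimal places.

280.83

Take in order of value per unit:
- #2 (196/27 per unit): all 27 → value 196, running total 196.00
- #1 (40/22 per unit): all 22 → value 40, running total 236.00
- #3 (50/29 per unit): 26 of 29 → value 26×50/29 = 44.8276, running total 280.83
Total 280.83.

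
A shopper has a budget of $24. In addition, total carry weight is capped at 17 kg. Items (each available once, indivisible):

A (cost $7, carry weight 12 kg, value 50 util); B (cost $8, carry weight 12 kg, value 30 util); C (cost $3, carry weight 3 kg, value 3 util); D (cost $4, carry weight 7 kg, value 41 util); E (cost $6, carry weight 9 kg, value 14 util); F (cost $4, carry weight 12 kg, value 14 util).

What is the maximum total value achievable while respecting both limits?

55 util

Feasible sets respecting both limits:
- D+E: cost 10, carry weight 16, value 55
- A+C: cost 10, carry weight 15, value 53
- A: cost 7, carry weight 12, value 50
- C+D: cost 7, carry weight 10, value 44
Best: 55 util.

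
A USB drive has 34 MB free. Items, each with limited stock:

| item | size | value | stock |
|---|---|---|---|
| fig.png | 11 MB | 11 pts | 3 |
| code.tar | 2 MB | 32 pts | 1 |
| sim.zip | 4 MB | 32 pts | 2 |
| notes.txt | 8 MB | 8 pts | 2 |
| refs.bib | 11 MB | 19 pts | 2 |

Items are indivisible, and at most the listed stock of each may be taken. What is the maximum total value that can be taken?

Top feasible selections:
- 1×code.tar + 2×sim.zip + 2×refs.bib: size 32, value 134
- 1×fig.png + 1×code.tar + 2×sim.zip + 1×refs.bib: size 32, value 126
Best: 134 pts.

134 pts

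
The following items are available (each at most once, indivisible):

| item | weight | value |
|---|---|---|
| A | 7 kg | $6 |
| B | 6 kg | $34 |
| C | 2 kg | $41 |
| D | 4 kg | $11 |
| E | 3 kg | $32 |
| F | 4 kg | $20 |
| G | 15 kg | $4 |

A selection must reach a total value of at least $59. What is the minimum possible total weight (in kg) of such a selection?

5

Subsets with value ≥ 59, sorted by total weight:
- C+E: weight 5, value 73
- C+F: weight 6, value 61
- B+C: weight 8, value 75
- C+E+F: weight 9, value 93
Minimum weight: 5 kg.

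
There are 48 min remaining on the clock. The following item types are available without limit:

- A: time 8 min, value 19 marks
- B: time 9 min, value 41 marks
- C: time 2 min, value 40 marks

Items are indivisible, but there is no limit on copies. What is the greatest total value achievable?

960 marks

Best value-per-unit is C at 40/2, and filling with it alone uses time 24×2=48. No mix of the others beats 24×40 = 960.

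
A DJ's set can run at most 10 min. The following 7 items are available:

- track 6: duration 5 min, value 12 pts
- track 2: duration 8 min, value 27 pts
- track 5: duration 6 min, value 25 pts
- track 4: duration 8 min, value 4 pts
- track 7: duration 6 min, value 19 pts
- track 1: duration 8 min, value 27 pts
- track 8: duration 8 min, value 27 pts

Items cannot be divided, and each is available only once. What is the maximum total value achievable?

27 pts

Check high-value combinations within 10 min:
- track 2: duration 8, value 27
- track 1: duration 8, value 27
- track 8: duration 8, value 27
- track 5: duration 6, value 25
- track 7: duration 6, value 19
Best: 27 pts.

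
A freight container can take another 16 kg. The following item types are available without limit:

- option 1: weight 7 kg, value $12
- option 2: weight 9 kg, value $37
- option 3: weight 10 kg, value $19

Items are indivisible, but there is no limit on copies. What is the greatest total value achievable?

$49

Best value-per-unit is option 2 at 37/9; filling with it alone gives 1×37 = 37.
Optimal mix: 1×option 1 + 1×option 2 → weight 16, value 49.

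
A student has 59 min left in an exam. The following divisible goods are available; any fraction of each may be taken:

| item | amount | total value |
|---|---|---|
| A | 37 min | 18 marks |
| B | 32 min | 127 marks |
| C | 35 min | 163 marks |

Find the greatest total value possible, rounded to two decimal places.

258.25

Take in order of value per unit:
- C (163/35 per unit): all 35 → value 163, running total 163.00
- B (127/32 per unit): 24 of 32 → value 24×127/32 = 95.2500, running total 258.25
Total 258.25.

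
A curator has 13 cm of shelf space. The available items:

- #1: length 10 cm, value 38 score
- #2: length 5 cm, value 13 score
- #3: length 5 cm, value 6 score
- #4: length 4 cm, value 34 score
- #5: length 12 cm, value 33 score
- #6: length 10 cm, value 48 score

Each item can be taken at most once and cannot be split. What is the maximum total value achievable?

48 score

Check high-value combinations within 13 cm:
- #6: length 10, value 48
- #2+#4: length 5+4=9, value 13+34=47
- #3+#4: length 5+4=9, value 6+34=40
- #1: length 10, value 38
- #4: length 4, value 34
Best: 48 score.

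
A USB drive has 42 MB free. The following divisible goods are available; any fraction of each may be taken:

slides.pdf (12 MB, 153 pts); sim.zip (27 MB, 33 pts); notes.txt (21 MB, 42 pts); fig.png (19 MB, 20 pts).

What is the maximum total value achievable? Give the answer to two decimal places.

206.00

Take in order of value per unit:
- slides.pdf (153/12 per unit): all 12 → value 153, running total 153.00
- notes.txt (42/21 per unit): all 21 → value 42, running total 195.00
- sim.zip (33/27 per unit): 9 of 27 → value 9×33/27 = 11.0000, running total 206.00
Total 206.00.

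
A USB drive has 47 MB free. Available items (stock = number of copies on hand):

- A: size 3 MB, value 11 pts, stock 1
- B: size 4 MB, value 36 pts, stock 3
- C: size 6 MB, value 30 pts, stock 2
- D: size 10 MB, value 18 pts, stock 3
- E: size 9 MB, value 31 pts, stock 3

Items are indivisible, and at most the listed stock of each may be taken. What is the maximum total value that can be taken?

241 pts

Best selections within size 47 and stock limits:
- 1×A + 3×B + 2×C + 2×E: size 45, value 241
- 3×B + 1×C + 3×E: size 45, value 231
Best: 241 pts.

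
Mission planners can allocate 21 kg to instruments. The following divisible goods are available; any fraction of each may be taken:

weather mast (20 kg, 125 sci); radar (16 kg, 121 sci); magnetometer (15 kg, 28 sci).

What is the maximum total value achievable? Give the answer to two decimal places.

Take in order of value per unit:
- radar (121/16 per unit): all 16 → value 121, running total 121.00
- weather mast (125/20 per unit): 5 of 20 → value 5×125/20 = 31.2500, running total 152.25
Total 152.25.

152.25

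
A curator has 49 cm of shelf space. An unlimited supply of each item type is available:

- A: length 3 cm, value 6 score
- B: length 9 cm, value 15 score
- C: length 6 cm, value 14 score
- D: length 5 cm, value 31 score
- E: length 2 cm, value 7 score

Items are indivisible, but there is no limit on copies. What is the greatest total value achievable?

Best value-per-unit is D at 31/5; filling with it alone gives 9×31 = 279.
Optimal mix: 9×D + 2×E → length 49, value 293.

293 score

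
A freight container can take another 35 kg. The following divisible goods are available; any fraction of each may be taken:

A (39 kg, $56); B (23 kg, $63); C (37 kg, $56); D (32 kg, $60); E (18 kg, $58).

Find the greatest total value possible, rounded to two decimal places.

Take in order of value per unit:
- E (58/18 per unit): all 18 → value 58, running total 58.00
- B (63/23 per unit): 17 of 23 → value 17×63/23 = 46.5652, running total 104.57
Total 104.57.

104.57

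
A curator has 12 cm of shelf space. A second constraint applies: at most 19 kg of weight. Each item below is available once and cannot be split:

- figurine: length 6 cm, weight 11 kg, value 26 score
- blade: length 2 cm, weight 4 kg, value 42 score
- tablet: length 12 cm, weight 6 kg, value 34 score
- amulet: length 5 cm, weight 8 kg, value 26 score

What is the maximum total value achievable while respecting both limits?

Feasible sets respecting both limits:
- figurine+blade: length 8, weight 15, value 68
- blade+amulet: length 7, weight 12, value 68
- figurine+amulet: length 11, weight 19, value 52
Best: 68 score.

68 score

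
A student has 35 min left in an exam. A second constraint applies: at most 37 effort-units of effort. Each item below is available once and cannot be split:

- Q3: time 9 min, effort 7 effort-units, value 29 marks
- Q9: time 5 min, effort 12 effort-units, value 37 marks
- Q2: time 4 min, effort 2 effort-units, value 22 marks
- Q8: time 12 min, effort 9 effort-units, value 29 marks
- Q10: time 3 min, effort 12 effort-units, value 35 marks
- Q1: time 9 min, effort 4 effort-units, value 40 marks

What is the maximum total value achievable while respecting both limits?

163 marks

Feasible sets respecting both limits:
- Q3+Q9+Q2+Q10+Q1: time 30, effort 37, value 163
- Q3+Q9+Q10+Q1: time 26, effort 35, value 141
- Q9+Q8+Q10+Q1: time 29, effort 37, value 141
- Q3+Q9+Q8+Q1: time 35, effort 32, value 135
Best: 163 marks.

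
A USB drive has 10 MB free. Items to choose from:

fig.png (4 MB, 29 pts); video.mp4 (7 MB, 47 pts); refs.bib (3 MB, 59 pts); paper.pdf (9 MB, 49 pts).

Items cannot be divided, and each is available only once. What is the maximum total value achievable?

106 pts

This is a 0/1 knapsack; check combinations near the capacity.
- video.mp4+refs.bib: size 7+3=10, value 47+59=106
- fig.png+refs.bib: size 4+3=7, value 29+59=88
- refs.bib: size 3, value 59
Best: 106 pts.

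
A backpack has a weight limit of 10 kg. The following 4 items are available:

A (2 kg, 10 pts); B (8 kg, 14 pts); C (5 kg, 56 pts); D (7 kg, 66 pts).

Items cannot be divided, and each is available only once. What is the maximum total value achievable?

76 pts

Check high-value combinations within 10 kg:
- A+D: weight 2+7=9, value 10+66=76
- A+C: weight 2+5=7, value 10+56=66
- D: weight 7, value 66
- C: weight 5, value 56
- A+B: weight 2+8=10, value 10+14=24
Best: 76 pts.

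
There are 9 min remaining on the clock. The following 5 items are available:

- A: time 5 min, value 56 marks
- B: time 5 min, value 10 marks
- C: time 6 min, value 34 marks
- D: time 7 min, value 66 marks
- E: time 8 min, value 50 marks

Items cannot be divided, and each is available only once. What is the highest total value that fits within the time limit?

Check high-value combinations within 9 min:
- D: time 7, value 66
- A: time 5, value 56
- E: time 8, value 50
- C: time 6, value 34
- B: time 5, value 10
Best: 66 marks.

66 marks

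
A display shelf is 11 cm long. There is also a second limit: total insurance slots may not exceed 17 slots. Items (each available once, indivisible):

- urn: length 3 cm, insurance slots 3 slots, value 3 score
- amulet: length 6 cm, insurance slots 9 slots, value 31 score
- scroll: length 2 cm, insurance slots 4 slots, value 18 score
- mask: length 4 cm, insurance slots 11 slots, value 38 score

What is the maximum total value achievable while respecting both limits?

Feasible sets respecting both limits:
- scroll+mask: length 6, insurance slots 15, value 56
- urn+amulet+scroll: length 11, insurance slots 16, value 52
- amulet+scroll: length 8, insurance slots 13, value 49
- urn+mask: length 7, insurance slots 14, value 41
Best: 56 score.

56 score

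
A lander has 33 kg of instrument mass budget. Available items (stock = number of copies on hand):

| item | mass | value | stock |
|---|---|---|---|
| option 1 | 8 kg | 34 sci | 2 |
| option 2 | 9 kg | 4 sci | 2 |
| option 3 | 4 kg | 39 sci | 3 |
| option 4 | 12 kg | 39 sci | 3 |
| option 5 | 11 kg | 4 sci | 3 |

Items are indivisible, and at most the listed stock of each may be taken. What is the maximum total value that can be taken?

Top feasible selections:
- 1×option 1 + 3×option 3 + 1×option 4: mass 32, value 190
- 2×option 1 + 3×option 3: mass 28, value 185
- 1×option 2 + 3×option 3 + 1×option 4: mass 33, value 160
Best: 190 sci.

190 sci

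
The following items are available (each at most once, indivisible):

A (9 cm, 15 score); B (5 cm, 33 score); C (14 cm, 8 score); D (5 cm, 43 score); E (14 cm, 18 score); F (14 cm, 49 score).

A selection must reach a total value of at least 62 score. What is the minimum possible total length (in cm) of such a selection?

10

Subsets with value ≥ 62, sorted by total length:
- B+D: length 10, value 76
- D+F: length 19, value 92
Minimum length: 10 cm.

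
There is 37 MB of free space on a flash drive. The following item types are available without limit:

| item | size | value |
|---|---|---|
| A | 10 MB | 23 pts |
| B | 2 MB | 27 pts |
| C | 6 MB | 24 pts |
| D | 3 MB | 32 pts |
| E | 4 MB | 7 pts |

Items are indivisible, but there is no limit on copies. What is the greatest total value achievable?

Best value-per-unit is B at 27/2; filling with it alone gives 18×27 = 486.
Optimal mix: 17×B + 1×D → size 37, value 491.

491 pts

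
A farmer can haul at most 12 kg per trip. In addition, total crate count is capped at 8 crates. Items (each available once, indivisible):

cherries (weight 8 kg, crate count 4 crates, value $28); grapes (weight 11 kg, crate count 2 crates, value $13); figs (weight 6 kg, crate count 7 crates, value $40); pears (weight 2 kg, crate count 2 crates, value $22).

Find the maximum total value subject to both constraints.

$50

Feasible sets respecting both limits:
- cherries+pears: weight 10, crate count 6, value 50
- figs: weight 6, crate count 7, value 40
- cherries: weight 8, crate count 4, value 28
- pears: weight 2, crate count 2, value 22
Best: $50.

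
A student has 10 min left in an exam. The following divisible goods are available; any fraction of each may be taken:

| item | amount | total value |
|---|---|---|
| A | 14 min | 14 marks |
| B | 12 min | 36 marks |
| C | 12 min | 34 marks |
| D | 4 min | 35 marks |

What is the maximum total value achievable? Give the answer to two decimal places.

53.00

Take in order of value per unit:
- D (35/4 per unit): all 4 → value 35, running total 35.00
- B (36/12 per unit): 6 of 12 → value 6×36/12 = 18.0000, running total 53.00
Total 53.00.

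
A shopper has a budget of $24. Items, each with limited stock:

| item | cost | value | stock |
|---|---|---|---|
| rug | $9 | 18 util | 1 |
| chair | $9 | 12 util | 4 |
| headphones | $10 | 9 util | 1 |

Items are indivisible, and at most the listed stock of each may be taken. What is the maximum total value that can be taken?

Top feasible selections:
- 1×rug + 1×chair: cost 18, value 30
- 1×rug + 1×headphones: cost 19, value 27
- 2×chair: cost 18, value 24
Best: 30 util.

30 util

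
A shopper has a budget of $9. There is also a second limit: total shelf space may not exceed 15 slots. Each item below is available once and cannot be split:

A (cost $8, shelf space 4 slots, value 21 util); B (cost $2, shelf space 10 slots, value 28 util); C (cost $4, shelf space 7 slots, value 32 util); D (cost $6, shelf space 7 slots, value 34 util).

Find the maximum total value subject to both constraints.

Feasible sets respecting both limits:
- D: cost 6, shelf space 7, value 34
- C: cost 4, shelf space 7, value 32
- B: cost 2, shelf space 10, value 28
Best: 34 util.

34 util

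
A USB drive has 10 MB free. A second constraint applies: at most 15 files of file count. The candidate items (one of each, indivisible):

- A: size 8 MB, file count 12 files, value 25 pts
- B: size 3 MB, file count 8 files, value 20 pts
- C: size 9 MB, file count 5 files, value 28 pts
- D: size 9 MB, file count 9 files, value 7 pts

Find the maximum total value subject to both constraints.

28 pts

Feasible sets respecting both limits:
- C: size 9, file count 5, value 28
- A: size 8, file count 12, value 25
- B: size 3, file count 8, value 20
Best: 28 pts.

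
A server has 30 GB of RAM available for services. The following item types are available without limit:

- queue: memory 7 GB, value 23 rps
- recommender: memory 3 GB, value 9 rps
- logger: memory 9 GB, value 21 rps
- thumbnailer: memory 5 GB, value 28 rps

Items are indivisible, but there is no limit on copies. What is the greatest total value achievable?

Best value-per-unit is thumbnailer at 28/5, and filling with it alone uses memory 6×5=30. No mix of the others beats 6×28 = 168.

168 rps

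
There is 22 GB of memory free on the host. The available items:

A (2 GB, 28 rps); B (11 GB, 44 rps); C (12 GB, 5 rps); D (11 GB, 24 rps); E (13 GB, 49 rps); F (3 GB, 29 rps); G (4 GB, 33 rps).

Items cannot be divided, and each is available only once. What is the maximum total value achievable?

139 rps

Check high-value combinations within 22 GB:
- A+E+F+G: memory 2+13+3+4=22, value 28+49+29+33=139
- A+B+F+G: memory 2+11+3+4=20, value 28+44+29+33=134
- A+D+F+G: memory 2+11+3+4=20, value 28+24+29+33=114
- E+F+G: memory 13+3+4=20, value 49+29+33=111
Best: 139 rps.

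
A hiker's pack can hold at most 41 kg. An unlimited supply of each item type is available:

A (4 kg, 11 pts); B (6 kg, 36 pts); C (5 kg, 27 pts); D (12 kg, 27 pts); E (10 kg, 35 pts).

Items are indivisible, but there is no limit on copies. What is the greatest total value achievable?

Best value-per-unit is B at 36/6; filling with it alone gives 6×36 = 216.
Optimal mix: 6×B + 1×C → weight 41, value 243.

243 pts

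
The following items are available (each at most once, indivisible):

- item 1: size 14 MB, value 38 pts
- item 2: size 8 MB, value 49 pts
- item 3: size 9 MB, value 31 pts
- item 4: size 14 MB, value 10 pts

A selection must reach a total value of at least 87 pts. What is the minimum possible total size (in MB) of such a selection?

Subsets with value ≥ 87, sorted by total size:
- item 1+item 2: size 22, value 87
- item 1+item 2+item 3: size 31, value 118
- item 2+item 3+item 4: size 31, value 90
Minimum size: 22 MB.

22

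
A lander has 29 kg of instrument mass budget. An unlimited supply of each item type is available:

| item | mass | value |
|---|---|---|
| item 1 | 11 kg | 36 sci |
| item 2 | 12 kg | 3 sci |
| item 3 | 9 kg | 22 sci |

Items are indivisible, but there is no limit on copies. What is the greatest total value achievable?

80 sci

Best value-per-unit is item 1 at 36/11; filling with it alone gives 2×36 = 72.
Optimal mix: 1×item 1 + 2×item 3 → mass 29, value 80.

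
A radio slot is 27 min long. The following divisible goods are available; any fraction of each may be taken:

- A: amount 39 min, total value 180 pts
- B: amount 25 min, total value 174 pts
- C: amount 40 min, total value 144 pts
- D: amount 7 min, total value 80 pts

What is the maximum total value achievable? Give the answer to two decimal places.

Take in order of value per unit:
- D (80/7 per unit): all 7 → value 80, running total 80.00
- B (174/25 per unit): 20 of 25 → value 20×174/25 = 139.2000, running total 219.20
Total 219.20.

219.20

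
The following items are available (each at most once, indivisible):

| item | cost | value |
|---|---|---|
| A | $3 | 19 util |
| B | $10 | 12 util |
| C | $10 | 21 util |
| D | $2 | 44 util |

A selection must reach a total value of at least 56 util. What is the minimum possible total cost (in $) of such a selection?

Subsets with value ≥ 56, sorted by total cost:
- A+D: cost 5, value 63
- C+D: cost 12, value 65
- B+D: cost 12, value 56
- A+C+D: cost 15, value 84
Minimum cost: 5 $.

5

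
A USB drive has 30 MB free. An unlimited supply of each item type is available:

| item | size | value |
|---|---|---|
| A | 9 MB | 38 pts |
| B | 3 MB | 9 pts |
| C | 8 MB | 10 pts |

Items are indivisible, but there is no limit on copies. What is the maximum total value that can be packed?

Best value-per-unit is A at 38/9; filling with it alone gives 3×38 = 114.
Optimal mix: 3×A + 1×B → size 30, value 123.

123 pts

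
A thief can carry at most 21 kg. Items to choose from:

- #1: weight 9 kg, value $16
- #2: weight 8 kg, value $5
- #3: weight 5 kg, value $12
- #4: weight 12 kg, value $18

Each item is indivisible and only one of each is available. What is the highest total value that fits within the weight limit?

Check high-value combinations within 21 kg:
- #1+#4: weight 9+12=21, value 16+18=34
- #3+#4: weight 5+12=17, value 12+18=30
- #1+#3: weight 9+5=14, value 16+12=28
- #2+#4: weight 8+12=20, value 5+18=23
Best: $34.

$34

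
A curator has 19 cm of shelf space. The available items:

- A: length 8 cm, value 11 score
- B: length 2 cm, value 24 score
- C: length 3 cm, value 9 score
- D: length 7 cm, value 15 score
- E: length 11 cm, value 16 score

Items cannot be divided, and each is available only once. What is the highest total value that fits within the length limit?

50 score

Check high-value combinations within 19 cm:
- A+B+D: length 8+2+7=17, value 11+24+15=50
- B+C+E: length 2+3+11=16, value 24+9+16=49
- B+C+D: length 2+3+7=12, value 24+9+15=48
Best: 50 score.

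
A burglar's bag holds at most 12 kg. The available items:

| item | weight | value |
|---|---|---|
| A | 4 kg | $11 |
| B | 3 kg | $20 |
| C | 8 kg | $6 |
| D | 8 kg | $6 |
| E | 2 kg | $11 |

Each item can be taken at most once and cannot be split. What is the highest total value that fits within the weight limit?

$42

Check high-value combinations within 12 kg:
- A+B+E: weight 4+3+2=9, value 11+20+11=42
- B+E: weight 3+2=5, value 20+11=31
- A+B: weight 4+3=7, value 11+20=31
Best: $42.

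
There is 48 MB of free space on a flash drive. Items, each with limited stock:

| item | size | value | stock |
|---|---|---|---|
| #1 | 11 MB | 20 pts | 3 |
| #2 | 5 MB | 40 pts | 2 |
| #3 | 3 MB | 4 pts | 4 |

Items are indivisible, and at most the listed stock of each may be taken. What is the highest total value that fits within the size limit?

144 pts

Best selections within size 48 and stock limits:
- 3×#1 + 2×#2 + 1×#3: size 46, value 144
- 3×#1 + 2×#2: size 43, value 140
- 2×#1 + 2×#2 + 4×#3: size 44, value 136
Best: 144 pts.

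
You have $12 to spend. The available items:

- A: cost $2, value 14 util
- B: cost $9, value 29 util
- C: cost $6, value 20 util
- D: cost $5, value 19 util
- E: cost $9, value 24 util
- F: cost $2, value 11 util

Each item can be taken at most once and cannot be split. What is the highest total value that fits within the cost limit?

45 util

Check high-value combinations within $12:
- A+C+F: cost 2+6+2=10, value 14+20+11=45
- A+D+F: cost 2+5+2=9, value 14+19+11=44
- A+B: cost 2+9=11, value 14+29=43
Best: 45 util.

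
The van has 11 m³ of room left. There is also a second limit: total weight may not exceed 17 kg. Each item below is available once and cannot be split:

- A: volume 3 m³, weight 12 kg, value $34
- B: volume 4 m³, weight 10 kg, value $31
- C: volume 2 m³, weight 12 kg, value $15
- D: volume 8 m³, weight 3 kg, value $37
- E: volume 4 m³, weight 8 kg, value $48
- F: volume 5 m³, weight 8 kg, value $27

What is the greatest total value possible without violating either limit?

$75

Feasible sets respecting both limits:
- E+F: volume 9, weight 16, value 75
- A+D: volume 11, weight 15, value 71
- C+D: volume 10, weight 15, value 52
- E: volume 4, weight 8, value 48
Best: $75.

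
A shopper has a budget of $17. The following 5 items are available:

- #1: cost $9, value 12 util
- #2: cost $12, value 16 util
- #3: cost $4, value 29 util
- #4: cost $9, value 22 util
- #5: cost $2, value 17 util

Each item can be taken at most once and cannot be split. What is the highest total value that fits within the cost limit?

Check high-value combinations within $17:
- #3+#4+#5: cost 4+9+2=15, value 29+22+17=68
- #1+#3+#5: cost 9+4+2=15, value 12+29+17=58
- #3+#4: cost 4+9=13, value 29+22=51
- #3+#5: cost 4+2=6, value 29+17=46
- #2+#3: cost 12+4=16, value 16+29=45
Best: 68 util.

68 util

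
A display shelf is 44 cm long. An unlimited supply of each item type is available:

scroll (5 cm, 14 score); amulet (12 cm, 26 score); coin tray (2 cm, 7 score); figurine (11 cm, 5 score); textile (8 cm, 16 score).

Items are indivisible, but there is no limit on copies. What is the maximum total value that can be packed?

Best value-per-unit is coin tray at 7/2, and filling with it alone uses length 22×2=44. No mix of the others beats 22×7 = 154.

154 score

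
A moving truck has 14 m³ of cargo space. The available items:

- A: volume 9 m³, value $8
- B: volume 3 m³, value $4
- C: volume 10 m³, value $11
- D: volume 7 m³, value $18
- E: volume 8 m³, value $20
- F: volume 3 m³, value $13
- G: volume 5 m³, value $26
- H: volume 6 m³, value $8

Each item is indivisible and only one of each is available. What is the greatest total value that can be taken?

$47

Check high-value combinations within 14 m³:
- F+G+H: volume 3+5+6=14, value 13+26+8=47
- E+G: volume 8+5=13, value 20+26=46
- D+G: volume 7+5=12, value 18+26=44
- B+F+G: volume 3+3+5=11, value 4+13+26=43
- F+G: volume 3+5=8, value 13+26=39
Best: $47.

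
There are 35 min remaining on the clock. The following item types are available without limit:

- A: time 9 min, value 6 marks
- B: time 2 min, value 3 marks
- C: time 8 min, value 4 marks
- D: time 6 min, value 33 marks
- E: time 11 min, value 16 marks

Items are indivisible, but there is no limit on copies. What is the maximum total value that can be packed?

Best value-per-unit is D at 33/6; filling with it alone gives 5×33 = 165.
Optimal mix: 2×B + 5×D → time 34, value 171.

171 marks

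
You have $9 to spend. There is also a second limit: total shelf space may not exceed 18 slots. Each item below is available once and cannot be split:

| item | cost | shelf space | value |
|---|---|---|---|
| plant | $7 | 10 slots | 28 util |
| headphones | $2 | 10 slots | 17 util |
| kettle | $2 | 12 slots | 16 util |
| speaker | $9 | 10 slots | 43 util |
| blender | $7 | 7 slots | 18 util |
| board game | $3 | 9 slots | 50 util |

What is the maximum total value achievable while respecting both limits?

50 util

Feasible sets respecting both limits:
- board game: cost 3, shelf space 9, value 50
- speaker: cost 9, shelf space 10, value 43
- headphones+blender: cost 9, shelf space 17, value 35
Best: 50 util.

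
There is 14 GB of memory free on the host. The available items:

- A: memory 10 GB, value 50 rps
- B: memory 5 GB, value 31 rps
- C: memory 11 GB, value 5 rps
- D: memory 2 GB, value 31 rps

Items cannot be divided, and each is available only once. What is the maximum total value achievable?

Check high-value combinations within 14 GB:
- A+D: memory 10+2=12, value 50+31=81
- B+D: memory 5+2=7, value 31+31=62
- A: memory 10, value 50
- C+D: memory 11+2=13, value 5+31=36
- D: memory 2, value 31
Best: 81 rps.

81 rps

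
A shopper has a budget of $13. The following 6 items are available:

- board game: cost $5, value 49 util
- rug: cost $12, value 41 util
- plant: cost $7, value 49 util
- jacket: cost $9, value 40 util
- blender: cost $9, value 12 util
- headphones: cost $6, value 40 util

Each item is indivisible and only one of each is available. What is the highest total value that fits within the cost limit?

98 util

Check high-value combinations within $13:
- board game+plant: cost 5+7=12, value 49+49=98
- board game+headphones: cost 5+6=11, value 49+40=89
- plant+headphones: cost 7+6=13, value 49+40=89
Best: 98 util.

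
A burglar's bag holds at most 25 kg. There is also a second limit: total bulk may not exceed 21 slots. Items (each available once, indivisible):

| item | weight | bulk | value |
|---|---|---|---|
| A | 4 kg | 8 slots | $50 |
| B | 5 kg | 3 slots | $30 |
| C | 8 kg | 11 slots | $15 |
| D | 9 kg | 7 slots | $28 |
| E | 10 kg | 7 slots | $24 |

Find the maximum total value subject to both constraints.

$108

Feasible sets respecting both limits:
- A+B+D: weight 18, bulk 18, value 108
- A+B+E: weight 19, bulk 18, value 104
- B+D+E: weight 24, bulk 17, value 82
Best: $108.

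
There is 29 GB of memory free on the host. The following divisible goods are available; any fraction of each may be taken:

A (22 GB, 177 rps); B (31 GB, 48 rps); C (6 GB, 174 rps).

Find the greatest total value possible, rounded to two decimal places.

352.55

Take in order of value per unit:
- C (174/6 per unit): all 6 → value 174, running total 174.00
- A (177/22 per unit): all 22 → value 177, running total 351.00
- B (48/31 per unit): 1 of 31 → value 1×48/31 = 1.5484, running total 352.55
Total 352.55.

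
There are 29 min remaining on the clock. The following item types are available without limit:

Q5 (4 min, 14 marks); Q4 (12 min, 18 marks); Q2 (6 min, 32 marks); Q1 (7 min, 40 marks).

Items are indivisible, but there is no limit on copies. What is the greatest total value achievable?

160 marks

Best value-per-unit is Q1 at 40/7, and filling with it alone uses time 4×7=28. No mix of the others beats 4×40 = 160.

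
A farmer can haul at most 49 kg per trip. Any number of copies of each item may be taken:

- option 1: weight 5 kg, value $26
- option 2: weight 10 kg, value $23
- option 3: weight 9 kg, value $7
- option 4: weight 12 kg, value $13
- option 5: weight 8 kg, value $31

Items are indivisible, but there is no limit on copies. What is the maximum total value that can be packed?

$239

Best value-per-unit is option 1 at 26/5; filling with it alone gives 9×26 = 234.
Optimal mix: 8×option 1 + 1×option 5 → weight 48, value 239.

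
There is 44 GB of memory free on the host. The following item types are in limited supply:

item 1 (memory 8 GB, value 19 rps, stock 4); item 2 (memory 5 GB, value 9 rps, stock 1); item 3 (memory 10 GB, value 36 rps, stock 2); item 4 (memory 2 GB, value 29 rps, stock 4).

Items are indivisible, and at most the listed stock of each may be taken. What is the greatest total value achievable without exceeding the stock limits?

226 rps

Best selections within memory 44 and stock limits:
- 2×item 1 + 2×item 3 + 4×item 4: memory 44, value 226
- 1×item 1 + 1×item 2 + 2×item 3 + 4×item 4: memory 41, value 216
Best: 226 rps.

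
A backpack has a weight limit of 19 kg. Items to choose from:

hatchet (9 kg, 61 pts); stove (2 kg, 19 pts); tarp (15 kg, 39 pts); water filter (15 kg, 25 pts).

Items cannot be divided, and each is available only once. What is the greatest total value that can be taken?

Check high-value combinations within 19 kg:
- hatchet+stove: weight 9+2=11, value 61+19=80
- hatchet: weight 9, value 61
- stove+tarp: weight 2+15=17, value 19+39=58
- stove+water filter: weight 2+15=17, value 19+25=44
Best: 80 pts.

80 pts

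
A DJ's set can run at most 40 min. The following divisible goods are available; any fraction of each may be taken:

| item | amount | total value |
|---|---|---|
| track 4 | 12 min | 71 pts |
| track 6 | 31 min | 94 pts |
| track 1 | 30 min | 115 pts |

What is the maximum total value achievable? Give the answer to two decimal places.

Take in order of value per unit:
- track 4 (71/12 per unit): all 12 → value 71, running total 71.00
- track 1 (115/30 per unit): 28 of 30 → value 28×115/30 = 107.3333, running total 178.33
Total 178.33.

178.33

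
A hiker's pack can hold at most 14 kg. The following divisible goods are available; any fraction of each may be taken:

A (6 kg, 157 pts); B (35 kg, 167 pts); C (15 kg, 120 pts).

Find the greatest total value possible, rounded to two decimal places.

221.00

Take in order of value per unit:
- A (157/6 per unit): all 6 → value 157, running total 157.00
- C (120/15 per unit): 8 of 15 → value 8×120/15 = 64.0000, running total 221.00
Total 221.00.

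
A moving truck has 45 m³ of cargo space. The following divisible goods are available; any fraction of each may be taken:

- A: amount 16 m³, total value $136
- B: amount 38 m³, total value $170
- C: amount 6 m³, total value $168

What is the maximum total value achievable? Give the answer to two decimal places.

Take in order of value per unit:
- C (168/6 per unit): all 6 → value 168, running total 168.00
- A (136/16 per unit): all 16 → value 136, running total 304.00
- B (170/38 per unit): 23 of 38 → value 23×170/38 = 102.8947, running total 406.89
Total 406.89.

406.89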